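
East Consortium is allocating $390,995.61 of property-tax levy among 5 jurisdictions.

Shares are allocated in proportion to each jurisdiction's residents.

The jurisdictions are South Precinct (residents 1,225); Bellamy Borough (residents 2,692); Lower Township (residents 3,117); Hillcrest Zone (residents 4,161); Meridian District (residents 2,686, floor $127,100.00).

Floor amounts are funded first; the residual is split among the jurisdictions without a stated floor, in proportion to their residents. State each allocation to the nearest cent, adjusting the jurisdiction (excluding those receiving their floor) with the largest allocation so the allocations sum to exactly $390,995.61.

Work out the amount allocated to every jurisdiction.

South Precinct: $28,876.47; Bellamy Borough: $63,457.52; Lower Township: $73,475.89; Hillcrest Zone: $98,085.73; Meridian District: $127,100.00

Minimums first: Meridian District $127,100.00. Remaining pool $263,895.61.
Remaining pool split over remaining residents 11,195: South Precinct 28,876.4736 → $28,876.47; Bellamy Borough 63,457.5241 → $63,457.52; Lower Township 73,475.8925 → $73,475.89; Hillcrest Zone 98,085.7198 → $98,085.72.
Rounding difference +$0.01 applied to Hillcrest Zone → $98,085.73.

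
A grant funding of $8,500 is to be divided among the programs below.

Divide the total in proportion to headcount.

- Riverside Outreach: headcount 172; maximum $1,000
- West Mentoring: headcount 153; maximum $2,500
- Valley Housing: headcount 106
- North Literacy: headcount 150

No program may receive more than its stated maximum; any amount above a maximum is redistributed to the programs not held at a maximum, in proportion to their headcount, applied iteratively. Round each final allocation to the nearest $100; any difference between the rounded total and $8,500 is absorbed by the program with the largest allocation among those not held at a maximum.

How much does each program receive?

Sum of headcount: 581.
Pro-rata shares before constraints: Riverside Outreach 2,516.35; West Mentoring 2,238.38; Valley Housing 1,550.77; North Literacy 2,194.49.
Held at cap: Riverside Outreach ($1,000); balance $7,500 reallocated over remaining headcount 409.
Held at cap: West Mentoring ($2,500); balance $5,000 reallocated over remaining headcount 256.
Remaining shares: Valley Housing 2,070.31 → $2,100; North Literacy 2,929.69 → $2,900.

Riverside Outreach: $1,000; West Mentoring: $2,500; Valley Housing: $2,100; North Literacy: $2,900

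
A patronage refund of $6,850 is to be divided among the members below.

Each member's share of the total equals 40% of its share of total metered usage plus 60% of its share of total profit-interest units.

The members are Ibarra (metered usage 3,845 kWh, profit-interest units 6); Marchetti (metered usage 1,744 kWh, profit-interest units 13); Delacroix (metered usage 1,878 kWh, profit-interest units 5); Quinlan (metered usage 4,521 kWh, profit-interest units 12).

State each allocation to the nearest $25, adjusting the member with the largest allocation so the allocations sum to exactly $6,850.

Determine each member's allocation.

Metered usage total 11,988; profit-interest units total 36.
Blended shares (40% metered usage + 60% profit-interest units): Ibarra 0.2283; Marchetti 0.2749; Delacroix 0.1460; Quinlan 0.3509.
Raw shares: Ibarra 1,563.82; Marchetti 1,882.78; Delacroix 1,000.07; Quinlan 2,403.33.
Rounded to nearest $25: Ibarra $1,575; Marchetti $1,875; Delacroix $1,000; Quinlan $2,400. Sum = $6,850.
Rounded total matches; no reconciliation needed.

Ibarra: $1,575; Marchetti: $1,875; Delacroix: $1,000; Quinlan: $2,400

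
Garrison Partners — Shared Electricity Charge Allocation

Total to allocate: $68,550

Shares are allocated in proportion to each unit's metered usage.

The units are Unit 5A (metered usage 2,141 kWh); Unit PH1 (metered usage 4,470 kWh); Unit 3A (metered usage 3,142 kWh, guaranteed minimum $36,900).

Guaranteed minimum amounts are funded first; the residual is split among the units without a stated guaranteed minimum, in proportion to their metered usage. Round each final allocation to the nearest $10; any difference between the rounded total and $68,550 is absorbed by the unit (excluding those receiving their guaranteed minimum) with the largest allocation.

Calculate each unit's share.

Unit 5A: $10,250 | Unit PH1: $21,400 | Unit 3A: $36,900

Guaranteed amounts: Unit 3A $36,900. Remaining pool $31,650.
Remaining pool split over remaining metered usage 6,611: Unit 5A 10,249.98 → $10,250; Unit PH1 21,400.02 → $21,400.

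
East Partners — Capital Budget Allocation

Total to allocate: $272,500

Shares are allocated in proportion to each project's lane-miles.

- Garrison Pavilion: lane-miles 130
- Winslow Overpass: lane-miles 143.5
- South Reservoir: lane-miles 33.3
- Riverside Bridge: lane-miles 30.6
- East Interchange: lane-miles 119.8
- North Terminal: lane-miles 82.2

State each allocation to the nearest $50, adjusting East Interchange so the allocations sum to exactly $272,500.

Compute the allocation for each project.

Garrison Pavilion: $65,650 | Winslow Overpass: $72,500 | South Reservoir: $16,800 | Riverside Bridge: $15,450 | East Interchange: $60,550 | North Terminal: $41,550

Combined lane-miles = 539.4.
Unrounded shares: Garrison Pavilion 130/539.4 × $272,500 = 65,674.82; Winslow Overpass 143.5/539.4 × $272,500 = 72,494.90; South Reservoir 33.3/539.4 × $272,500 = 16,822.86; Riverside Bridge 30.6/539.4 × $272,500 = 15,458.84; East Interchange 119.8/539.4 × $272,500 = 60,521.88; North Terminal 82.2/539.4 × $272,500 = 41,526.70.
After rounding ($50): Garrison Pavilion $65,650; Winslow Overpass $72,500; South Reservoir $16,800; Riverside Bridge $15,450; East Interchange $60,500; North Terminal $41,550. Sum = $272,450.
Difference $272,500 − $272,450 = +$50 applied to East Interchange: East Interchange becomes $60,550.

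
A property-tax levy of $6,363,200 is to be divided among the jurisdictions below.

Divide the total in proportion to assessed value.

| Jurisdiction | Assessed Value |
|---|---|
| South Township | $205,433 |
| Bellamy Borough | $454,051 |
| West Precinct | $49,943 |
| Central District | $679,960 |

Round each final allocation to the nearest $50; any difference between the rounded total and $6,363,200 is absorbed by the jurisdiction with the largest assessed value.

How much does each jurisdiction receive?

Assessed value total: 205,433 + 454,051 + 49,943 + 679,960 = 1,389,387.
Unrounded shares: South Township 940,854.68; Bellamy Borough 2,079,490.68; West Precinct 228,732.02; Central District 3,114,122.61.
Rounded to nearest $50: South Township $940,850; Bellamy Borough $2,079,500; West Precinct $228,750; Central District $3,114,100. Sum = $6,363,200.
Sum already equals the total — no adjustment.

South Township: $940,850 · Bellamy Borough: $2,079,500 · West Precinct: $228,750 · Central District: $3,114,100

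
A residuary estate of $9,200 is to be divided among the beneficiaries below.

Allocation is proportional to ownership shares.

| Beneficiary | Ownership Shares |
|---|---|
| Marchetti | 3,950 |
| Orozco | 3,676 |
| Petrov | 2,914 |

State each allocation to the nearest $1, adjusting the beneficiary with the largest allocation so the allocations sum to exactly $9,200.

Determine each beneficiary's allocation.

Marchetti: $3,447; Orozco: $3,209; Petrov: $2,544

Total ownership shares = 10,540.
Unrounded shares: Marchetti 3,950/10,540 × $9,200 = 3,447.82; Orozco 3,676/10,540 × $9,200 = 3,208.65; Petrov 2,914/10,540 × $9,200 = 2,543.53.
At nearest $1: Marchetti $3,448; Orozco $3,209; Petrov $2,544. Sum = $9,201.
Difference $9,200 − $9,201 = −$1 applied to largest allocation (Marchetti): Marchetti becomes $3,447.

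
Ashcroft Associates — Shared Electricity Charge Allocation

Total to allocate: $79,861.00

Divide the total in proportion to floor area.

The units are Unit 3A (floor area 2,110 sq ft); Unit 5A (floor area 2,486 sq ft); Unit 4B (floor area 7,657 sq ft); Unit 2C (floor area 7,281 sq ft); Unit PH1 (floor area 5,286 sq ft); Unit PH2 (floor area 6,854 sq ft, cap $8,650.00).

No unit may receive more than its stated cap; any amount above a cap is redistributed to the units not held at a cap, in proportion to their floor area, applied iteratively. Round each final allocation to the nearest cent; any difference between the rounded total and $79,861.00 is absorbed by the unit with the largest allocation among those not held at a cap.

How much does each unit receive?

Unit 3A: $6,053.80; Unit 5A: $7,132.58; Unit 4B: $21,968.67; Unit 2C: $20,889.90; Unit PH1: $15,166.05; Unit PH2: $8,650.00

Floor area total: 31,674.
Pro-rata shares before constraints: Unit 3A 5,320.0325; Unit 5A 6,268.0573; Unit 4B 19,305.9190; Unit 2C 18,357.8942; Unit PH1 13,327.8161; Unit PH2 17,281.2810.
Capped: Unit PH2 ($8,650.00); remaining pool $71,211.00 reallocated over remaining floor area 24,820.
Remaining shares: Unit 3A 6,053.7957 → $6,053.80; Unit 5A 7,132.5764 → $7,132.58; Unit 4B 21,968.6796 → $21,968.68; Unit 2C 20,889.8989 → $20,889.90; Unit PH1 15,166.0494 → $15,166.05.
Rounding difference −$0.01 applied to Unit 4B → $21,968.67.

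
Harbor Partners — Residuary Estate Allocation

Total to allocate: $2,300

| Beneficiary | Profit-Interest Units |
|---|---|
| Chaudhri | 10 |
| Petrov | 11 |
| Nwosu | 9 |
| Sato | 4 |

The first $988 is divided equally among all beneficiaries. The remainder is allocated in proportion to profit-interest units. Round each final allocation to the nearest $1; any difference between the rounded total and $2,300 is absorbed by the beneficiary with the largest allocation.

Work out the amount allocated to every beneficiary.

$988 shared equally gives $247 per beneficiary.
Remainder $1,312 by profit-interest units (total 34): Chaudhri 385.88 → $386; Petrov 424.47 → $424; Nwosu 347.29 → $347; Sato 154.35 → $154.
Rounding difference +$1 on remainder applied to Petrov.
Totals: Chaudhri $247 + $386 = $633; Petrov $247 + $425 = $672; Nwosu $247 + $347 = $594; Sato $247 + $154 = $401.

Chaudhri: $633 · Petrov: $672 · Nwosu: $594 · Sato: $401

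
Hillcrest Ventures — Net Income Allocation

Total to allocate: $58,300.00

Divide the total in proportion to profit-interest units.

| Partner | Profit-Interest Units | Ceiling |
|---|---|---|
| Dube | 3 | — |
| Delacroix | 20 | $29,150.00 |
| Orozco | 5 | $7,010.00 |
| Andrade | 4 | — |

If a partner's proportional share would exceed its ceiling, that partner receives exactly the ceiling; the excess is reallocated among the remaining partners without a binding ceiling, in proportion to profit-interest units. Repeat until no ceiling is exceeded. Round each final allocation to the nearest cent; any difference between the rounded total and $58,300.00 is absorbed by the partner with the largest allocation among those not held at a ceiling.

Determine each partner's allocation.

Total profit-interest units = 32.
Pro-rata shares before constraints: Dube 5,465.6250; Delacroix 36,437.5000; Orozco 9,109.3750; Andrade 7,287.5000.
Held at cap: Delacroix ($29,150.00), Orozco ($7,010.00); balance $22,140.00 reallocated over remaining profit-interest units 7.
Redistributed shares: Dube 9,488.5714 → $9,488.57; Andrade 12,651.4286 → $12,651.43.

Dube: $9,488.57; Delacroix: $29,150.00; Orozco: $7,010.00; Andrade: $12,651.43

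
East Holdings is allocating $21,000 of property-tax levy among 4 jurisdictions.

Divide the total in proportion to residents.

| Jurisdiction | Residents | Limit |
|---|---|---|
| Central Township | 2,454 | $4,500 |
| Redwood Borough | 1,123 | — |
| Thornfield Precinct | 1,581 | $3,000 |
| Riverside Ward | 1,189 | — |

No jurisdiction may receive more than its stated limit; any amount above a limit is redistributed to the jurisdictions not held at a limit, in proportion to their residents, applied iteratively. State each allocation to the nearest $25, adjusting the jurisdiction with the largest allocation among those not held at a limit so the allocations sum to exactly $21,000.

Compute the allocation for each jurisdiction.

Combined residents = 6,347.
Unconstrained shares: Central Township 8,119.43; Redwood Borough 3,715.61; Thornfield Precinct 5,230.98; Riverside Ward 3,933.98.
Cap binds for Central Township ($4,500), Thornfield Precinct ($3,000); balance $13,500 reallocated over remaining residents 2,312.
Redistributed shares: Redwood Borough 6,557.31 → $6,550; Riverside Ward 6,942.69 → $6,950.

Central Township: $4,500 · Redwood Borough: $6,550 · Thornfield Precinct: $3,000 · Riverside Ward: $6,950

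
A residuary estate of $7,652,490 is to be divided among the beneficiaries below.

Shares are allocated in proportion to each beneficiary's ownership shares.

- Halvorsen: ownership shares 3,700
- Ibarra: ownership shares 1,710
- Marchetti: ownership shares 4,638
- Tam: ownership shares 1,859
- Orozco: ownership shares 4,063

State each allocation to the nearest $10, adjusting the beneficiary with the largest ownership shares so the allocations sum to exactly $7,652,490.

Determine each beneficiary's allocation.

Combined ownership shares = 3,700 + 1,710 + 4,638 + 1,859 + 4,063 = 15,970.
Pro-rata amounts: Halvorsen 1,772,962.62; Ibarra 819,396.24; Marchetti 2,222,432.60; Tam 890,793.92; Orozco 1,946,904.63.
Rounded to nearest $10: Halvorsen $1,772,960; Ibarra $819,400; Marchetti $2,222,430; Tam $890,790; Orozco $1,946,900. Sum = $7,652,480.
Difference $7,652,490 − $7,652,480 = +$10 applied to largest ownership shares (Marchetti): Marchetti becomes $2,222,440.

Halvorsen: $1,772,960; Ibarra: $819,400; Marchetti: $2,222,440; Tam: $890,790; Orozco: $1,946,900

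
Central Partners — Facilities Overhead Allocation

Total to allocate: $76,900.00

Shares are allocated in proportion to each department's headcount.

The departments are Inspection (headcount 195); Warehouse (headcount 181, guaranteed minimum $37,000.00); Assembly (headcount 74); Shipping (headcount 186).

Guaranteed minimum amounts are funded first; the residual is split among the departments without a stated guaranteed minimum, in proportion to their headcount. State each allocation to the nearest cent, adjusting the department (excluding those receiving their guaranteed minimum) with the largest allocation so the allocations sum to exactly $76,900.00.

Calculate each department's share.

Guaranteed amounts: Warehouse $37,000.00. Residual $39,900.00.
Residual split over remaining headcount 455: Inspection 17,100.0000 → $17,100.00; Assembly 6,489.2308 → $6,489.23; Shipping 16,310.7692 → $16,310.77.

Inspection: $17,100.00 · Warehouse: $37,000.00 · Assembly: $6,489.23 · Shipping: $16,310.77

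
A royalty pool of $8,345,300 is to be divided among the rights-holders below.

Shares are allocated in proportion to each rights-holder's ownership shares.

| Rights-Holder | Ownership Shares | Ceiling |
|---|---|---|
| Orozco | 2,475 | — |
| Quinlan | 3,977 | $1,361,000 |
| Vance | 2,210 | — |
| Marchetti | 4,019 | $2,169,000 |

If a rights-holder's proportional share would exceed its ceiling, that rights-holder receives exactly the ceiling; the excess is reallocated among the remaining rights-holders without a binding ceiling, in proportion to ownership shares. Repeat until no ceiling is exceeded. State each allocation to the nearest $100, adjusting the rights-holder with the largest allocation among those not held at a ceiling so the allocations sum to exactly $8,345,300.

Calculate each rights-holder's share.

Orozco: $2,543,800 | Quinlan: $1,361,000 | Vance: $2,271,500 | Marchetti: $2,169,000

Combined ownership shares = 12,681.
Proportional shares (ignoring caps): Orozco 1,628,784.60; Quinlan 2,617,242.97; Vance 1,454,389.48; Marchetti 2,644,882.95.
Capped: Quinlan ($1,361,000), Marchetti ($2,169,000); balance $4,815,300 reallocated over remaining ownership shares 4,685.
Redistributed shares: Orozco 2,543,835.11 → $2,543,800; Vance 2,271,464.89 → $2,271,500.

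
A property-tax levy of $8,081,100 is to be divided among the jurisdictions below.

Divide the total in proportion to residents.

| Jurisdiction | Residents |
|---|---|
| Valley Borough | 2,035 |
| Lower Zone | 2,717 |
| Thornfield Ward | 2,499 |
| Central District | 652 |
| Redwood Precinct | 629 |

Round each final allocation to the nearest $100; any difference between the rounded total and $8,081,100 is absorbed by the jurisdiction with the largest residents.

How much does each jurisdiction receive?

Total residents = 2,035 + 2,717 + 2,499 + 652 + 629 = 8,532.
Pro-rata amounts: Valley Borough 1,927,454.11; Lower Zone 2,573,411.71; Thornfield Ward 2,366,932.59; Central District 617,543.04; Redwood Precinct 595,758.54.
Rounded to nearest $100: Valley Borough $1,927,500; Lower Zone $2,573,400; Thornfield Ward $2,366,900; Central District $617,500; Redwood Precinct $595,800. Sum = $8,081,100.
Sum already equals the total — no adjustment.

Valley Borough: $1,927,500 · Lower Zone: $2,573,400 · Thornfield Ward: $2,366,900 · Central District: $617,500 · Redwood Precinct: $595,800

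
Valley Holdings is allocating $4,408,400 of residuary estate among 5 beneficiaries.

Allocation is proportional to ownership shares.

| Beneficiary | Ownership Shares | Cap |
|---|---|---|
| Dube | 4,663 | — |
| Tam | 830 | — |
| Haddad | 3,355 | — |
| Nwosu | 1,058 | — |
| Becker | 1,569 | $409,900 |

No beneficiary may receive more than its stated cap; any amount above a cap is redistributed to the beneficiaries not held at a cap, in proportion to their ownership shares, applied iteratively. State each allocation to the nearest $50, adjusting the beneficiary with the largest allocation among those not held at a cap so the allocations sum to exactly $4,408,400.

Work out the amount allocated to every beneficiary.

Dube: $1,882,200 · Tam: $335,000 · Haddad: $1,354,250 · Nwosu: $427,050 · Becker: $409,900

Sum of ownership shares: 11,475.
Pro-rata shares before constraints: Dube 1,791,404.72; Tam 318,864.66; Haddad 1,288,904.75; Nwosu 406,456.40; Becker 602,769.46.
Held at cap: Becker ($409,900); remaining pool $3,998,500 reallocated over remaining ownership shares 9,906.
Remaining shares: Dube 1,882,193.17 → $1,882,200; Tam 335,024.73 → $335,000; Haddad 1,354,226.48 → $1,354,250; Nwosu 427,055.62 → $427,050.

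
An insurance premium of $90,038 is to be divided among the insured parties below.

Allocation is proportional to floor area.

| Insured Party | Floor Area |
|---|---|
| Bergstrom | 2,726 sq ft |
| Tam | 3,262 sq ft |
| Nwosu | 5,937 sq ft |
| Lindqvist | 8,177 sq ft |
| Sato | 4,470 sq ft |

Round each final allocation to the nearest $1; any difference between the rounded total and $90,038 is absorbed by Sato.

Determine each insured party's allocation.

Bergstrom: $9,989 | Tam: $11,953 | Nwosu: $21,755 | Lindqvist: $29,963 | Sato: $16,378

Floor area total: 24,572.
Pro-rata amounts: Bergstrom 2,726/24,572 × $90,038 = 9,988.75; Tam 3,262/24,572 × $90,038 = 11,952.79; Nwosu 5,937/24,572 × $90,038 = 21,754.66; Lindqvist 8,177/24,572 × $90,038 = 29,962.59; Sato 4,470/24,572 × $90,038 = 16,379.21.
Rounded to nearest $1: Bergstrom $9,989; Tam $11,953; Nwosu $21,755; Lindqvist $29,963; Sato $16,379. Sum = $90,039.
Difference $90,038 − $90,039 = −$1 applied to Sato: Sato becomes $16,378.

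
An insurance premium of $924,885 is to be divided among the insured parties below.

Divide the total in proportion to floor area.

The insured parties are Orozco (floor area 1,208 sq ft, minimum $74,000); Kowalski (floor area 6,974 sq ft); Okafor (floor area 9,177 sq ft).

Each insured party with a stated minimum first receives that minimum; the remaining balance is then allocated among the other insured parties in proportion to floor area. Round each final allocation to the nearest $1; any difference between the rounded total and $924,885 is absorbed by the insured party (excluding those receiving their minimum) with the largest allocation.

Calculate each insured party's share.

Orozco: $74,000 | Kowalski: $367,412 | Okafor: $483,473

Guaranteed amounts: Orozco $74,000. Residual $850,885.
Residual split over remaining floor area 16,151: Kowalski 367,412.05 → $367,412; Okafor 483,472.95 → $483,473.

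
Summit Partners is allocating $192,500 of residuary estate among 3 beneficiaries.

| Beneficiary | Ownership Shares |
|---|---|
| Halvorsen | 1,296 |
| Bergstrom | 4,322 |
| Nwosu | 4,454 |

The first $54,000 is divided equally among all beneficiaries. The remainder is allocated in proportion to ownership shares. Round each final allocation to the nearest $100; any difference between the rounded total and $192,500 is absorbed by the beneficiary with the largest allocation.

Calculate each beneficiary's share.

First tranche $54,000 split equally: $18,000 each.
Remainder $138,500 by ownership shares (total 10,072): Halvorsen 17,821.29 → $17,800; Bergstrom 59,431.79 → $59,400; Nwosu 61,246.92 → $61,200.
Rounding difference +$100 on remainder applied to Nwosu.
Totals: Halvorsen $18,000 + $17,800 = $35,800; Bergstrom $18,000 + $59,400 = $77,400; Nwosu $18,000 + $61,300 = $79,300.

Halvorsen: $35,800; Bergstrom: $77,400; Nwosu: $79,300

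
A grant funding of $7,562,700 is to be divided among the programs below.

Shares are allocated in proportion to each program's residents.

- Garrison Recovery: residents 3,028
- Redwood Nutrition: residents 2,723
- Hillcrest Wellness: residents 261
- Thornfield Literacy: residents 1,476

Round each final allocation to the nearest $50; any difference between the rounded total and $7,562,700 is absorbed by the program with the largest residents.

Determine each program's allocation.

Sum of residents: 7,488.
Raw shares: Garrison Recovery 3,028/7,488 × $7,562,700 = 3,058,207.21; Redwood Nutrition 2,723/7,488 × $7,562,700 = 2,750,164.54; Hillcrest Wellness 261/7,488 × $7,562,700 = 263,603.73; Thornfield Literacy 1,476/7,488 × $7,562,700 = 1,490,724.52.
After rounding ($50): Garrison Recovery $3,058,200; Redwood Nutrition $2,750,150; Hillcrest Wellness $263,600; Thornfield Literacy $1,490,700. Sum = $7,562,650.
Difference $7,562,700 − $7,562,650 = +$50 applied to largest residents (Garrison Recovery): Garrison Recovery becomes $3,058,250.

Garrison Recovery: $3,058,250; Redwood Nutrition: $2,750,150; Hillcrest Wellness: $263,600; Thornfield Literacy: $1,490,700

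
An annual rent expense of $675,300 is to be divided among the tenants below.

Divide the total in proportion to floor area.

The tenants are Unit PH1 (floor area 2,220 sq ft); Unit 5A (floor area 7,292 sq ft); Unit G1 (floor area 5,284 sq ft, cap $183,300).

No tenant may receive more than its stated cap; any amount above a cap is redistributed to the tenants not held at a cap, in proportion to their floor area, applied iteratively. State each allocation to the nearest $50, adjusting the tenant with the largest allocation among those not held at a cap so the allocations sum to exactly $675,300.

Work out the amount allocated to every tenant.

Unit PH1: $114,850 · Unit 5A: $377,150 · Unit G1: $183,300

Floor area total: 14,796.
Unconstrained shares: Unit PH1 101,322.38; Unit 5A 332,812.08; Unit G1 241,165.53.
Cap binds for Unit G1 ($183,300); balance $492,000 reallocated over remaining floor area 9,512.
Redistributed shares: Unit PH1 114,827.59 → $114,850; Unit 5A 377,172.41 → $377,150.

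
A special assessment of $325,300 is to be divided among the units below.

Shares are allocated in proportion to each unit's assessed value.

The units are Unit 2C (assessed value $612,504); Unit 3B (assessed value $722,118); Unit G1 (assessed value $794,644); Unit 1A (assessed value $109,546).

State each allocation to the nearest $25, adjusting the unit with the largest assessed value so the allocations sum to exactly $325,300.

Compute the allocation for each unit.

Unit 2C: $89,000 · Unit 3B: $104,925 · Unit G1: $115,450 · Unit 1A: $15,925

Assessed value total: 612,504 + 722,118 + 794,644 + 109,546 = 2,238,812.
Pro-rata amounts: Unit 2C 88,997.00; Unit 3B 104,923.94; Unit G1 115,461.99; Unit 1A 15,917.06.
At nearest $25: Unit 2C $89,000; Unit 3B $104,925; Unit G1 $115,450; Unit 1A $15,925. Sum = $325,300.
Rounded total matches; no reconciliation needed.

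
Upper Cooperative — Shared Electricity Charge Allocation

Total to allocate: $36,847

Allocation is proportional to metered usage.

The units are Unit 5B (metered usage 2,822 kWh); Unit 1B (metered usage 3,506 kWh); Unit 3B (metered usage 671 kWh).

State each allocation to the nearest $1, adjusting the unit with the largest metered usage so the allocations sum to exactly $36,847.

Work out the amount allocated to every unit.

Sum of metered usage: 6,999.
Proportional shares: Unit 5B 2,822/6,999 × $36,847 = 14,856.73; Unit 1B 3,506/6,999 × $36,847 = 18,457.72; Unit 3B 671/6,999 × $36,847 = 3,532.55.
After rounding ($1): Unit 5B $14,857; Unit 1B $18,458; Unit 3B $3,533. Sum = $36,848.
Difference $36,847 − $36,848 = −$1 applied to largest metered usage (Unit 1B): Unit 1B becomes $18,457.

Unit 5B: $14,857 | Unit 1B: $18,457 | Unit 3B: $3,533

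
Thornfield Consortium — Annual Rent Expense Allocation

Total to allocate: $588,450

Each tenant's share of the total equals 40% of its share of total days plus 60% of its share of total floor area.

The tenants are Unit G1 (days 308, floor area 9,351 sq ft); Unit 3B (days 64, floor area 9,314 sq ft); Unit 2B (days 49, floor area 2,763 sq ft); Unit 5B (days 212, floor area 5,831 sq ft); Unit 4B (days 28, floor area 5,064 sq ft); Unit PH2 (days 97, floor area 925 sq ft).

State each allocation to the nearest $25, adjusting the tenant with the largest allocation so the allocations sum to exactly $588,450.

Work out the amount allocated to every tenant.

Unit G1: $194,950; Unit 3B: $118,775; Unit 2B: $44,550; Unit 5B: $127,750; Unit 4B: $62,475; Unit PH2: $39,950

Totals — days 758, floor area 33,248.
Composite weights (40% days + 60% floor area): Unit G1 0.3313; Unit 3B 0.2019; Unit 2B 0.0757; Unit 5B 0.2171; Unit 4B 0.1062; Unit PH2 0.0679.
Unrounded shares: Unit G1 194,943.47; Unit 3B 118,781.80; Unit 2B 44,556.94; Unit 5B 127,752.93; Unit 4B 62,470.84; Unit PH2 39,944.03.
After rounding ($25): Unit G1 $194,950; Unit 3B $118,775; Unit 2B $44,550; Unit 5B $127,750; Unit 4B $62,475; Unit PH2 $39,950. Sum = $588,450.
Rounded total matches; no reconciliation needed.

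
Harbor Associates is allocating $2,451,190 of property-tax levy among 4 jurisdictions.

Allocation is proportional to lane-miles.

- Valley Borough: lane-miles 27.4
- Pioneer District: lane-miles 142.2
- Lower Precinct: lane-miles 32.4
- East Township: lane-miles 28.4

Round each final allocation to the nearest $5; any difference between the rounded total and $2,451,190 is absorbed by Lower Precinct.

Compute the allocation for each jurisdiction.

Lane-miles total: 230.4.
Unrounded shares: Valley Borough 27.4/230.4 × $2,451,190 = 291,504.37; Pioneer District 142.2/230.4 × $2,451,190 = 1,512,843.83; Lower Precinct 32.4/230.4 × $2,451,190 = 344,698.59; East Township 28.4/230.4 × $2,451,190 = 302,143.21.
Rounded to nearest $5: Valley Borough $291,505; Pioneer District $1,512,845; Lower Precinct $344,700; East Township $302,145. Sum = $2,451,195.
Difference $2,451,190 − $2,451,195 = −$5 applied to Lower Precinct: Lower Precinct becomes $344,695.

Valley Borough: $291,505 · Pioneer District: $1,512,845 · Lower Precinct: $344,695 · East Township: $302,145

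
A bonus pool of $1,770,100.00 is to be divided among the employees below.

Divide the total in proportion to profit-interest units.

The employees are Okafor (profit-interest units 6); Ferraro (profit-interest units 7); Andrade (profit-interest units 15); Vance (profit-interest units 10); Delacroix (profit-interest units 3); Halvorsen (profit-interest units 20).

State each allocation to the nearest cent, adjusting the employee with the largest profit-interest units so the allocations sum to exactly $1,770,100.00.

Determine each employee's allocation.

Combined profit-interest units = 6 + 7 + 15 + 10 + 3 + 20 = 61.
Proportional shares: Okafor 174,108.1967; Ferraro 203,126.2295; Andrade 435,270.4918; Vance 290,180.3279; Delacroix 87,054.0984; Halvorsen 580,360.6557.
Rounded to nearest cent: Okafor $174,108.20; Ferraro $203,126.23; Andrade $435,270.49; Vance $290,180.33; Delacroix $87,054.10; Halvorsen $580,360.66. Sum = $1,770,100.01.
Difference $1,770,100.00 − $1,770,100.01 = −$0.01 applied to largest profit-interest units (Halvorsen): Halvorsen becomes $580,360.65.

Okafor: $174,108.20; Ferraro: $203,126.23; Andrade: $435,270.49; Vance: $290,180.33; Delacroix: $87,054.10; Halvorsen: $580,360.65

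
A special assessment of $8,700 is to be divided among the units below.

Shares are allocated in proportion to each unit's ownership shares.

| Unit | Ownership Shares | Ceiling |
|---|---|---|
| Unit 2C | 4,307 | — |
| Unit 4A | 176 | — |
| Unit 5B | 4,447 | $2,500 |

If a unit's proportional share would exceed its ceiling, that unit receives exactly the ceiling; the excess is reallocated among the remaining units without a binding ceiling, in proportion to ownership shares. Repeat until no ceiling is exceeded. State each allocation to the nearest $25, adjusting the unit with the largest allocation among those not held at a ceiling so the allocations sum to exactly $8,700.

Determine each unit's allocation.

Sum of ownership shares: 8,930.
Unconstrained shares: Unit 2C 4,196.07; Unit 4A 171.47; Unit 5B 4,332.46.
Held at cap: Unit 5B ($2,500); balance $6,200 reallocated over remaining ownership shares 4,483.
Shares after redistribution: Unit 2C 5,956.59 → $5,950; Unit 4A 243.41 → $250.

Unit 2C: $5,950 · Unit 4A: $250 · Unit 5B: $2,500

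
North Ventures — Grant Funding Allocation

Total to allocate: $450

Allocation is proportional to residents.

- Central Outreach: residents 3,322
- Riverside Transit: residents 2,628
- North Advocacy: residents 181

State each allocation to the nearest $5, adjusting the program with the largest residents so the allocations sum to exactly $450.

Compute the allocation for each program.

Combined residents = 6,131.
Pro-rata amounts: Central Outreach 3,322/6,131 × $450 = 243.83; Riverside Transit 2,628/6,131 × $450 = 192.89; North Advocacy 181/6,131 × $450 = 13.28.
Rounded to nearest $5: Central Outreach $245; Riverside Transit $195; North Advocacy $15. Sum = $455.
Difference $450 − $455 = −$5 applied to largest residents (Central Outreach): Central Outreach becomes $240.

Central Outreach: $240 · Riverside Transit: $195 · North Advocacy: $15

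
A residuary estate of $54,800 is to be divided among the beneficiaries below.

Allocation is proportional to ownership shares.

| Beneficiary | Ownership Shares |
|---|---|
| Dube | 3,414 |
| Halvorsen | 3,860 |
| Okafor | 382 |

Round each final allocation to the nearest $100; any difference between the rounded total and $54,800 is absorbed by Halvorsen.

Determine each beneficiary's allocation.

Total ownership shares = 7,656.
Pro-rata amounts: Dube 3,414/7,656 × $54,800 = 24,436.68; Halvorsen 3,860/7,656 × $54,800 = 27,629.05; Okafor 382/7,656 × $54,800 = 2,734.27.
After rounding ($100): Dube $24,400; Halvorsen $27,600; Okafor $2,700. Sum = $54,700.
Difference $54,800 − $54,700 = +$100 applied to Halvorsen: Halvorsen becomes $27,700.

Dube: $24,400 | Halvorsen: $27,700 | Okafor: $2,700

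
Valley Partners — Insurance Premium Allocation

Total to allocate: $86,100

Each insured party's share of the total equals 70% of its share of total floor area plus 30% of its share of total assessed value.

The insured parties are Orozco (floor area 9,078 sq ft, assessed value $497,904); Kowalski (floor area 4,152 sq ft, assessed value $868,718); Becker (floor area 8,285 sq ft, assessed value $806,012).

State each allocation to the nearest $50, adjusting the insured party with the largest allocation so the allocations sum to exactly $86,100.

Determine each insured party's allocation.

Orozco: $31,350 · Kowalski: $21,950 · Becker: $32,800

Totals — floor area 21,515, assessed value 2,172,634.
Composite weights (70% floor area + 30% assessed value): Orozco 0.3641; Kowalski 0.2550; Becker 0.3809.
Unrounded shares: Orozco 31,349.69; Kowalski 21,959.01; Becker 32,791.29.
At nearest $50: Orozco $31,350; Kowalski $21,950; Becker $32,800. Sum = $86,100.
No rounding difference to absorb.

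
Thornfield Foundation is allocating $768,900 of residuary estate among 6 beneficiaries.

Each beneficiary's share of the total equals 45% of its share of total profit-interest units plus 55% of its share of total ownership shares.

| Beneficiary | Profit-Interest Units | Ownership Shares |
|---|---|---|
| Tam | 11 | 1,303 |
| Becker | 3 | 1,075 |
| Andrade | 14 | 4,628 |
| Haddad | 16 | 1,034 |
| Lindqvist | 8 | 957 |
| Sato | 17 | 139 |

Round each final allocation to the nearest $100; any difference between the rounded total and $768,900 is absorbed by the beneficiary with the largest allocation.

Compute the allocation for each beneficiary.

Tam: $115,500 · Becker: $64,800 · Andrade: $284,400 · Haddad: $128,100 · Lindqvist: $84,400 · Sato: $91,700

Totals — profit-interest units 69, ownership shares 9,136.
Composite weights (45% profit-interest units + 55% ownership shares): Tam 0.1502; Becker 0.0843; Andrade 0.3699; Haddad 0.1666; Lindqvist 0.1098; Sato 0.1192.
Proportional shares: Tam 115,474.60; Becker 64,804.22; Andrade 284,428.74; Haddad 128,095.72; Lindqvist 84,414.96; Sato 91,681.76.
After rounding ($100): Tam $115,500; Becker $64,800; Andrade $284,400; Haddad $128,100; Lindqvist $84,400; Sato $91,700. Sum = $768,900.
Sum already equals the total — no adjustment.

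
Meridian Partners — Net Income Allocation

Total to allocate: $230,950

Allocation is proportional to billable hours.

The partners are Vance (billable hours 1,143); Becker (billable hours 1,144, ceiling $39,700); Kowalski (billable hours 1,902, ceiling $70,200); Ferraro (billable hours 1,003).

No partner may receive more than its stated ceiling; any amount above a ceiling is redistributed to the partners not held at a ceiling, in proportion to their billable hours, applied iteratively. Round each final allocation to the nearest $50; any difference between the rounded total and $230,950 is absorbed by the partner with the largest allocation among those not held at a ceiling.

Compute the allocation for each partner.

Vance: $64,450 · Becker: $39,700 · Kowalski: $70,200 · Ferraro: $56,600

Billable hours total: 5,192.
Proportional shares (ignoring caps): Vance 50,842.81; Becker 50,887.29; Kowalski 84,604.56; Ferraro 44,615.34.
Cap binds for Becker ($39,700), Kowalski ($70,200); remaining pool $121,050 reallocated over remaining billable hours 2,146.
Redistributed shares: Vance 64,473.51 → $64,450; Ferraro 56,576.49 → $56,600.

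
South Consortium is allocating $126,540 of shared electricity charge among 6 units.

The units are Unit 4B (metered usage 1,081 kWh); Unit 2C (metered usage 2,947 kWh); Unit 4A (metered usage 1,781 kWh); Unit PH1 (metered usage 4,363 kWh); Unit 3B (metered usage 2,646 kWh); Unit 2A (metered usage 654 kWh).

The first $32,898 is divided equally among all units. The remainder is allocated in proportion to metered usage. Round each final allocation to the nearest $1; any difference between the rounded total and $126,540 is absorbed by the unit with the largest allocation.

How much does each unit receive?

Unit 4B: $12,997 | Unit 2C: $25,967 | Unit 4A: $17,862 | Unit PH1: $35,810 | Unit 3B: $23,875 | Unit 2A: $10,029

Equal tier: $32,898 ÷ 6 = $5,483 apiece.
Remainder $93,642 by metered usage (total 13,472): Unit 4B 7,513.88 → $7,514; Unit 2C 20,484.19 → $20,484; Unit 4A 12,379.48 → $12,379; Unit PH1 30,326.61 → $30,327; Unit 3B 18,391.98 → $18,392; Unit 2A 4,545.86 → $4,546.
Totals: Unit 4B $5,483 + $7,514 = $12,997; Unit 2C $5,483 + $20,484 = $25,967; Unit 4A $5,483 + $12,379 = $17,862; Unit PH1 $5,483 + $30,327 = $35,810; Unit 3B $5,483 + $18,392 = $23,875; Unit 2A $5,483 + $4,546 = $10,029.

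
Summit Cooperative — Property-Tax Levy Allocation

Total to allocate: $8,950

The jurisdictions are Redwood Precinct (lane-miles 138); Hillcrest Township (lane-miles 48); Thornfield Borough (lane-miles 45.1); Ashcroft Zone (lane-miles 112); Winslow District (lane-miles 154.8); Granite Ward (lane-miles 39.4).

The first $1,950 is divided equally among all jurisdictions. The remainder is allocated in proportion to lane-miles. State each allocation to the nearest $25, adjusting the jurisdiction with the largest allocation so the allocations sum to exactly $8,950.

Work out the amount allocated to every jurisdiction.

Redwood Precinct: $2,125 | Hillcrest Township: $950 | Thornfield Borough: $925 | Ashcroft Zone: $1,775 | Winslow District: $2,325 | Granite Ward: $850

$1,950 shared equally gives $325 per jurisdiction.
Remainder $7,000 by lane-miles (total 537.3): Redwood Precinct 1,797.88 → $1,800; Hillcrest Township 625.35 → $625; Thornfield Borough 587.57 → $600; Ashcroft Zone 1,459.15 → $1,450; Winslow District 2,016.75 → $2,025; Granite Ward 513.31 → $525.
Rounding difference −$25 on remainder applied to Winslow District.
Totals: Redwood Precinct $325 + $1,800 = $2,125; Hillcrest Township $325 + $625 = $950; Thornfield Borough $325 + $600 = $925; Ashcroft Zone $325 + $1,450 = $1,775; Winslow District $325 + $2,000 = $2,325; Granite Ward $325 + $525 = $850.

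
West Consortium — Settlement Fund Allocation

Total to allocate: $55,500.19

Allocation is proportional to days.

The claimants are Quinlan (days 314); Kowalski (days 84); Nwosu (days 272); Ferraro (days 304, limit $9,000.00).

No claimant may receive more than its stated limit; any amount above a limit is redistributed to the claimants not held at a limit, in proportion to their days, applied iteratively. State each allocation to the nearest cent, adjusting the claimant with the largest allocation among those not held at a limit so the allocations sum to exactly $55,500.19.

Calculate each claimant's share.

Quinlan: $21,792.63; Kowalski: $5,829.87; Nwosu: $18,877.69; Ferraro: $9,000.00

Sum of days: 974.
Unconstrained shares: Quinlan 17,892.2584; Kowalski 4,786.4640; Nwosu 15,499.0264; Ferraro 17,322.4412.
Capped: Ferraro ($9,000.00); remaining pool $46,500.19 reallocated over remaining days 670.
Shares after redistribution: Quinlan 21,792.6264 → $21,792.63; Kowalski 5,829.8746 → $5,829.87; Nwosu 18,877.6891 → $18,877.69.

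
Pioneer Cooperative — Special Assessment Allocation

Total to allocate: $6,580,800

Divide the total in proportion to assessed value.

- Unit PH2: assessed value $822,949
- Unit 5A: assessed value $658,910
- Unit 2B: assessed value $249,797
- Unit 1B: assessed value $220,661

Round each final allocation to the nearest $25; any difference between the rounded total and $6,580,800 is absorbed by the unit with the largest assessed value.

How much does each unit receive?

Unit PH2: $2,773,975 | Unit 5A: $2,221,025 | Unit 2B: $842,000 | Unit 1B: $743,800

Assessed value total: 822,949 + 658,910 + 249,797 + 220,661 = 1,952,317.
Raw shares: Unit PH2 2,773,966.92; Unit 5A 2,221,030.15; Unit 2B 842,006.75; Unit 1B 743,796.17.
Rounded to nearest $25: Unit PH2 $2,773,975; Unit 5A $2,221,025; Unit 2B $842,000; Unit 1B $743,800. Sum = $6,580,800.
Rounded total matches; no reconciliation needed.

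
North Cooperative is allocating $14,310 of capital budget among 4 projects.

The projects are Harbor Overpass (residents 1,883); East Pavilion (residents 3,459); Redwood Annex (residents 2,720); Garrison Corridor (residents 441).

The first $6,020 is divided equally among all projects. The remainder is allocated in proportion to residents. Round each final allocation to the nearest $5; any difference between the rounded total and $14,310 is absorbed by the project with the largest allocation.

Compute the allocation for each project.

Equal tier: $6,020 ÷ 4 = $1,505 apiece.
Remainder $8,290 by residents (total 8,503): Harbor Overpass 1,835.83 → $1,835; East Pavilion 3,372.35 → $3,370; Redwood Annex 2,651.86 → $2,650; Garrison Corridor 429.95 → $430.
Rounding difference +$5 on remainder applied to East Pavilion.
Totals: Harbor Overpass $1,505 + $1,835 = $3,340; East Pavilion $1,505 + $3,375 = $4,880; Redwood Annex $1,505 + $2,650 = $4,155; Garrison Corridor $1,505 + $430 = $1,935.

Harbor Overpass: $3,340; East Pavilion: $4,880; Redwood Annex: $4,155; Garrison Corridor: $1,935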